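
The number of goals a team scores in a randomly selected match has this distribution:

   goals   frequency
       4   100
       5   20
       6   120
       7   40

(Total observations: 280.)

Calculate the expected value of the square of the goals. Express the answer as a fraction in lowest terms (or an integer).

Total = 280, so P(goals=4) = 100/280, etc.
E[X²] = (5/14)·16 + (1/14)·25 + (3/7)·36 + (1/7)·49
     = 419/14

419/14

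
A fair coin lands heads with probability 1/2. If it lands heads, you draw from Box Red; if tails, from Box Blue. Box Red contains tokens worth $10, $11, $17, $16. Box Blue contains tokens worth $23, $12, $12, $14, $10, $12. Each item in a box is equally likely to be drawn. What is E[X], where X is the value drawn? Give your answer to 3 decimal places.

E[X | Box Red] = (10 + 11 + 17 + 16)/4 = 27/2
E[X | Box Blue] = (23 + 12 + 12 + 14 + 10 + 12)/6 = 83/6
E[X] = (1/2)·27/2 + (1/2)·83/6 = 41/3 ≈ 13.667

$13.667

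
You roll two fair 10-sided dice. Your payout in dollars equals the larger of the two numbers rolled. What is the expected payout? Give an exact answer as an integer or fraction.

Distribution of the larger of the two numbers rolled: 1 w.p. 1/100, 2 w.p. 3/100, 3 w.p. 1/20, 4 w.p. 7/100, 5 w.p. 9/100, 6 w.p. 11/100, …
E[payout] = (1/100)·1 + (3/100)·2 + (1/20)·3 + (7/100)·4 + (9/100)·5 + (11/100)·6 + (13/100)·7 + (3/20)·8 + (17/100)·9 + (19/100)·10 = 143/20

143/20 dollars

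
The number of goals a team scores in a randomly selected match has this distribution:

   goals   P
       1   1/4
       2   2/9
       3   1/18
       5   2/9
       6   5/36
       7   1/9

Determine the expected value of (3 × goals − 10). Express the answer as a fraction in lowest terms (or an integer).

3/4

E[3x-10] = (1/4)·(-7) + (2/9)·(-4) + (1/18)·(-1) + (2/9)·5 + (5/36)·8 + (1/9)·11
     = 3/4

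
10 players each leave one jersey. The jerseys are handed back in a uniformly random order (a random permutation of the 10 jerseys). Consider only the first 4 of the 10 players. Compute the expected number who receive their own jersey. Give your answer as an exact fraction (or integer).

2/5

Let Xᵢ = 1 if person i gets their own jersey. For each i, P(Xᵢ=1) = 1/10.
By linearity of expectation, E[X₁+…+X_4] = 4·(1/10) = 2/5.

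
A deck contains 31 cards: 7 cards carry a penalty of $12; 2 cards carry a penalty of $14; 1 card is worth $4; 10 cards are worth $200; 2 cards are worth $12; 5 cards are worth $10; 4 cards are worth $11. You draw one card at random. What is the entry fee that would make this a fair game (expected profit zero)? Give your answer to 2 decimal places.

E[payout] = (7/31)·(-12) + (2/31)·(-14) + (1/31)·4 + (10/31)·200 + (2/31)·12 + (5/31)·10 + (4/31)·11 = 2010/31
Fair fee = E[payout] = 2010/31 ≈ $64.84

$64.84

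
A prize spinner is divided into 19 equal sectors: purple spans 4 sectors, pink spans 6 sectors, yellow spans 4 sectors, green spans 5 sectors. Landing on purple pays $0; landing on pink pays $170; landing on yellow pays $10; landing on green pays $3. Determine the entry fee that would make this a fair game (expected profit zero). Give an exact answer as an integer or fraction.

E[payout] = (4/19)·0 + (6/19)·170 + (4/19)·10 + (5/19)·3 = 1075/19
Fair fee = E[payout] = 1075/19

1075/19 dollars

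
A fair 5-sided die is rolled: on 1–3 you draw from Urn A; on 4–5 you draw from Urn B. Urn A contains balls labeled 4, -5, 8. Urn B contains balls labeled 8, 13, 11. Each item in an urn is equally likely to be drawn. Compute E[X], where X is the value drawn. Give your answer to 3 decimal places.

E[X | Urn A] = (4 − 5 + 8)/3 = 7/3
E[X | Urn B] = (8 + 13 + 11)/3 = 32/3
E[X] = (3/5)·7/3 + (2/5)·32/3 = 17/3 ≈ 5.667

5.667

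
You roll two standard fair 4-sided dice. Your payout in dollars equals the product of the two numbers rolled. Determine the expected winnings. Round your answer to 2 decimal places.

$6.25

Distribution of the product of the two numbers rolled: 1 w.p. 1/16, 2 w.p. 1/8, 3 w.p. 1/8, 4 w.p. 3/16, 6 w.p. 1/8, 8 w.p. 1/8, …
E[payout] = (1/16)·1 + (1/8)·2 + (1/8)·3 + (3/16)·4 + (1/8)·6 + (1/8)·8 + (1/16)·9 + (1/8)·12 + (1/16)·16 = 25/4
≈ $6.25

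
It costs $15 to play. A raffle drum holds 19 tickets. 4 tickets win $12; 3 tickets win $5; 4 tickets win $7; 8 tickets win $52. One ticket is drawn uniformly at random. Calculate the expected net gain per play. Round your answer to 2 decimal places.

$11.68

E[payout] = (4/19)·12 + (3/19)·5 + (4/19)·7 + (8/19)·52 = 507/19
Expected profit = 507/19 − 15 = 222/19 ≈ $11.68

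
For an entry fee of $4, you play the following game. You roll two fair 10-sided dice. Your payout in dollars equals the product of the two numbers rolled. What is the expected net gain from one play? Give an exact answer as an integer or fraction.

Distribution of the product of the two numbers rolled: 1 w.p. 1/100, 2 w.p. 1/50, 3 w.p. 1/50, 4 w.p. 3/100, 5 w.p. 1/50, 6 w.p. 1/25, …
E[payout] = (1/100)·1 + (1/50)·2 + (1/50)·3 + (3/100)·4 + (1/50)·5 + (1/25)·6 + (1/50)·7 + (1/25)·8 + (3/100)·9 + (1/25)·10 + (1/25)·12 + (1/50)·14 + (1/50)·15 + (3/100)·16 + (1/25)·18 + (1/25)·20 + (1/50)·21 + (1/25)·24 + (1/100)·25 + (1/50)·27 + (1/50)·28 + (1/25)·30 + (1/50)·32 + (1/50)·35 + (3/100)·36 + (1/25)·40 + (1/50)·42 + (1/50)·45 + (1/50)·48 + (1/100)·49 + (1/50)·50 + (1/50)·54 + (1/50)·56 + (1/50)·60 + (1/50)·63 + (1/100)·64 + (1/50)·70 + (1/50)·72 + (1/50)·80 + (1/100)·81 + (1/50)·90 + (1/100)·100 = 121/4
Expected profit = 121/4 − 4 = 105/4

105/4 dollars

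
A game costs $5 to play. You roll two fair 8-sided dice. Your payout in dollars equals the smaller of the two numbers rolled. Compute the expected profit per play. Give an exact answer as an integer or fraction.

-29/16 dollars

Distribution of the smaller of the two numbers rolled: 1 w.p. 15/64, 2 w.p. 13/64, 3 w.p. 11/64, 4 w.p. 9/64, 5 w.p. 7/64, 6 w.p. 5/64, …
E[payout] = (15/64)·1 + (13/64)·2 + (11/64)·3 + (9/64)·4 + (7/64)·5 + (5/64)·6 + (3/64)·7 + (1/64)·8 = 51/16
Expected profit = 51/16 − 5 = -29/16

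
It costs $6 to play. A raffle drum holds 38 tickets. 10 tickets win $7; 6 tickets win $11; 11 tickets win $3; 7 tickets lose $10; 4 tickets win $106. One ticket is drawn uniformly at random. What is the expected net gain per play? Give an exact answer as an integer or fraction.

295/38 dollars

E[payout] = (10/38)·7 + (6/38)·11 + (11/38)·3 + (7/38)·(-10) + (4/38)·106 = 523/38
Expected profit = 523/38 − 6 = 295/38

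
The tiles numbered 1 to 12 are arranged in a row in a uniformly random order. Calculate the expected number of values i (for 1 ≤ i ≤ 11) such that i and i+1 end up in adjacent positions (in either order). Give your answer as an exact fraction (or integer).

11/6

For each i ∈ {1,…,11}, let Xᵢ = 1 if i and i+1 are adjacent. P(Xᵢ=1) = 2·(12−1)!/12! = 2/12.
By linearity, E[ΣXᵢ] = (11)·(2/12) = 11/6.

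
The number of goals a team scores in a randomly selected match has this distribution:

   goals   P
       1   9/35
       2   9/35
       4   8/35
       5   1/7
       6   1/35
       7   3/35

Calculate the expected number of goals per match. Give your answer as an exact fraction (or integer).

E[X] = (9/35)·1 + (9/35)·2 + (8/35)·4 + (1/7)·5 + (1/35)·6 + (3/35)·7
     = 111/35

111/35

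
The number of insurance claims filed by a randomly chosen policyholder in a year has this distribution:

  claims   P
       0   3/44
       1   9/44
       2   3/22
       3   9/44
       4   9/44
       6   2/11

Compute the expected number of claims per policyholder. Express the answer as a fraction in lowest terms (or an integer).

E[X] = (3/44)·0 + (9/44)·1 + (3/22)·2 + (9/44)·3 + (9/44)·4 + (2/11)·6
     = 3

3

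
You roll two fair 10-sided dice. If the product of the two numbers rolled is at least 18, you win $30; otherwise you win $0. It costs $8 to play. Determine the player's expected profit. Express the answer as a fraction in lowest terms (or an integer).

53/5 dollars

E[payout] = (19/50)·0 + (31/50)·30 = 93/5
Expected profit = 93/5 − 8 = 53/5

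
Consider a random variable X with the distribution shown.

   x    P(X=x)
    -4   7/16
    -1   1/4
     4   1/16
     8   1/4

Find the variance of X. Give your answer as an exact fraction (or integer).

E[X] = (7/16)·(-4) + (1/4)·(-1) + (1/16)·4 + (1/4)·8 = 1/4
E[X²] = (7/16)·16 + (1/4)·1 + (1/16)·16 + (1/4)·64 = 97/4
Var(X) = 97/4 − (1/4)² = 387/16

387/16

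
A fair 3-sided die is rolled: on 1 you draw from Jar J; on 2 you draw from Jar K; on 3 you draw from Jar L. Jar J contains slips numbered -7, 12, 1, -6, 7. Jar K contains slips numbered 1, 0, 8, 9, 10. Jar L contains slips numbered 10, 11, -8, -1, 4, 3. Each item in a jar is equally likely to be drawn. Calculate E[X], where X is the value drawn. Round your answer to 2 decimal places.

E[X | Jar J] = (-7 + 12 + 1 − 6 + 7)/5 = 7/5
E[X | Jar K] = (1 + 0 + 8 + 9 + 10)/5 = 28/5
E[X | Jar L] = (10 + 11 − 8 − 1 + 4 + 3)/6 = 19/6
E[X] = (1/3)·7/5 + (1/3)·28/5 + (1/3)·19/6 = 61/18 ≈ 3.39

3.39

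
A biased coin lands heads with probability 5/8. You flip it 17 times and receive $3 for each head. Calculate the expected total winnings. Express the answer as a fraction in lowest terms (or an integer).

E[#heads] = 17·5/8 = 85/8 (linearity over flips).
E[winnings] = 3·85/8 = 255/8.

255/8 dollars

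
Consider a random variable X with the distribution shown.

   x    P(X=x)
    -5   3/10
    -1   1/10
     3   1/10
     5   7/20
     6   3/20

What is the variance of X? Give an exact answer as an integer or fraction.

E[X] = (3/10)·(-5) + (1/10)·(-1) + (1/10)·3 + (7/20)·5 + (3/20)·6 = 27/20
E[X²] = (3/10)·25 + (1/10)·1 + (1/10)·9 + (7/20)·25 + (3/20)·36 = 453/20
Var(X) = 453/20 − (27/20)² = 8331/400

8331/400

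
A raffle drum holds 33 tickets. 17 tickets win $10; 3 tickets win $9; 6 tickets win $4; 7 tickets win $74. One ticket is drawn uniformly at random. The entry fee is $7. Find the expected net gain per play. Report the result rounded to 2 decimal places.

E[payout] = (17/33)·10 + (3/33)·9 + (6/33)·4 + (7/33)·74 = 739/33
Expected profit = 739/33 − 7 = 508/33 ≈ $15.39

$15.39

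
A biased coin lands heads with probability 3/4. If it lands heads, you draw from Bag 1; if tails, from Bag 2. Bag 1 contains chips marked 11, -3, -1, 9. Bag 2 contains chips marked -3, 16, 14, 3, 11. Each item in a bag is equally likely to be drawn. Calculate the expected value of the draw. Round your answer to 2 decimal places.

E[X | Bag 1] = (11 − 3 − 1 + 9)/4 = 4
E[X | Bag 2] = (-3 + 16 + 14 + 3 + 11)/5 = 41/5
E[X] = (3/4)·4 + (1/4)·41/5 = 101/20 ≈ 5.05

5.05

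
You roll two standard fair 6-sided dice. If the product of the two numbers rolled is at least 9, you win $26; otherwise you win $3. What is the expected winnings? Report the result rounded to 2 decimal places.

E[payout] = (4/9)·3 + (5/9)·26 = 142/9
≈ $15.78

$15.78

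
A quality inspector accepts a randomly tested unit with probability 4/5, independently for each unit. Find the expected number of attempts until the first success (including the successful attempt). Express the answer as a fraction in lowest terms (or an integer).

For a geometric distribution, E[trials] = 1/p = 1/(4/5) = 5/4.

5/4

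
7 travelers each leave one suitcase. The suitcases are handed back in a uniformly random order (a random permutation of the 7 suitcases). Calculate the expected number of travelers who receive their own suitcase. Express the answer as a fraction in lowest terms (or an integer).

Let Xᵢ = 1 if person i gets their own suitcase. For each i, P(Xᵢ=1) = 1/7.
By linearity of expectation, E[X₁+…+X_7] = 7·(1/7) = 1.

1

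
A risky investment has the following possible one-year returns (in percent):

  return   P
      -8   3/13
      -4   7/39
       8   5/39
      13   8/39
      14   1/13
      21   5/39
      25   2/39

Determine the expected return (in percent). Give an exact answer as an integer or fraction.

E[X] = (3/13)·(-8) + (7/39)·(-4) + (5/39)·8 + (8/39)·13 + (1/13)·14 + (5/39)·21 + (2/39)·25
     = 241/39

241/39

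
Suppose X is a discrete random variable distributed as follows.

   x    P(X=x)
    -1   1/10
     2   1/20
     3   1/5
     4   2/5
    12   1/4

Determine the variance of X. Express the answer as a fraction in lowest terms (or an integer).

873/50

E[X] = (1/10)·(-1) + (1/20)·2 + (1/5)·3 + (2/5)·4 + (1/4)·12 = 26/5
E[X²] = (1/10)·1 + (1/20)·4 + (1/5)·9 + (2/5)·16 + (1/4)·144 = 89/2
Var(X) = 89/2 − (26/5)² = 873/50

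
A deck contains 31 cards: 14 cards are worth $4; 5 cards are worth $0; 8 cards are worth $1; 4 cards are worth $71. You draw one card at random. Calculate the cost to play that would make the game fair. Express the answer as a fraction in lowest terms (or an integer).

E[payout] = (14/31)·4 + (5/31)·0 + (8/31)·1 + (4/31)·71 = 348/31
Fair fee = E[payout] = 348/31

348/31 dollars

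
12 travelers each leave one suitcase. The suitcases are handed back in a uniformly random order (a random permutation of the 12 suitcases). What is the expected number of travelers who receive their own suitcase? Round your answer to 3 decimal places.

Let Xᵢ = 1 if person i gets their own suitcase. For each i, P(Xᵢ=1) = 1/12.
By linearity of expectation, E[X₁+…+X_12] = 12·(1/12) = 1.
≈ 1.000

1.000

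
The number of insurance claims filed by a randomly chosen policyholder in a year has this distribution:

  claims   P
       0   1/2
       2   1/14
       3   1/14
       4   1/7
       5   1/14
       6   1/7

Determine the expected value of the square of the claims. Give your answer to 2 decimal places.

E[X²] = (1/2)·0 + (1/14)·4 + (1/14)·9 + (1/7)·16 + (1/14)·25 + (1/7)·36
     = 71/7 ≈ 10.14

10.14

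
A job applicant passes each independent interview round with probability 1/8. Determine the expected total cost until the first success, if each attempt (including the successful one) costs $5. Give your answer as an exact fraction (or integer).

$40

E[#attempts] = 1/p = 8; E[cost] = 5·8 = 40.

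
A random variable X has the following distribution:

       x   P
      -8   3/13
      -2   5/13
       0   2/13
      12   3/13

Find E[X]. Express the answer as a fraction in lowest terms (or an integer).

2/13

E[X] = (3/13)·(-8) + (5/13)·(-2) + (2/13)·0 + (3/13)·12
     = 2/13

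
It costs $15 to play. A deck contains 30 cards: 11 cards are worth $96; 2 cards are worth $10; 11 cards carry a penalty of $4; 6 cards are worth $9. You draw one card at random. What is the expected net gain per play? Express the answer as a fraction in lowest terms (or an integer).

E[payout] = (11/30)·96 + (2/30)·10 + (11/30)·(-4) + (6/30)·9 = 181/5
Expected profit = 181/5 − 15 = 106/5

106/5 dollars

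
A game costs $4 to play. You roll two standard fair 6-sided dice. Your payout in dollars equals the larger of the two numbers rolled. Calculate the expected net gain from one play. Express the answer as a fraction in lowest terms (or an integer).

Distribution of the larger of the two numbers rolled: 1 w.p. 1/36, 2 w.p. 1/12, 3 w.p. 5/36, 4 w.p. 7/36, 5 w.p. 1/4, 6 w.p. 11/36
E[payout] = (1/36)·1 + (1/12)·2 + (5/36)·3 + (7/36)·4 + (1/4)·5 + (11/36)·6 = 161/36
Expected profit = 161/36 − 4 = 17/36

17/36 dollars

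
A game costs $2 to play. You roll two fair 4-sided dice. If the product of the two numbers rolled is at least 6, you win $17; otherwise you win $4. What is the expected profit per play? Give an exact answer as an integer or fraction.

E[payout] = (1/2)·4 + (1/2)·17 = 21/2
Expected profit = 21/2 − 2 = 17/2

17/2 dollars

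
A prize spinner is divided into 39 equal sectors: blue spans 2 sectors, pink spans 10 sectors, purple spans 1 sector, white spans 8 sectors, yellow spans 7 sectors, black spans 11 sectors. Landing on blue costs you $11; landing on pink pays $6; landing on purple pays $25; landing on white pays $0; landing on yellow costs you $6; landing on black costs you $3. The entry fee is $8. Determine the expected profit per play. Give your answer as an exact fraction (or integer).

E[payout] = (2/39)·(-11) + (10/39)·6 + (1/39)·25 + (8/39)·0 + (7/39)·(-6) + (11/39)·(-3) = -4/13
Expected profit = -4/13 − 8 = -108/13

-108/13 dollars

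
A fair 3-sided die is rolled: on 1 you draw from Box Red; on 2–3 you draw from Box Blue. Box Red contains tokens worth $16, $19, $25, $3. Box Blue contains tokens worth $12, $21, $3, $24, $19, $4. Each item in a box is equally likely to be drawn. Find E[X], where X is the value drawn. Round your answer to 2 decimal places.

E[X | Box Red] = (16 + 19 + 25 + 3)/4 = 63/4
E[X | Box Blue] = (12 + 21 + 3 + 24 + 19 + 4)/6 = 83/6
E[X] = (1/3)·63/4 + (2/3)·83/6 = 521/36 ≈ 14.47

$14.47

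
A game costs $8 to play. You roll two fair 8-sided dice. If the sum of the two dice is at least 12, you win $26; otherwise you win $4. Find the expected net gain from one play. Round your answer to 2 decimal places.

$1.16

E[payout] = (49/64)·4 + (15/64)·26 = 293/32
Expected profit = 293/32 − 8 = 37/32 ≈ $1.16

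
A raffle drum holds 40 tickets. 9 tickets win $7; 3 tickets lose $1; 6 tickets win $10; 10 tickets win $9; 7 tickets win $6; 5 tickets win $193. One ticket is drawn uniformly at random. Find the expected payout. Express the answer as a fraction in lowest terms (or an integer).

E[payout] = (9/40)·7 + (3/40)·(-1) + (6/40)·10 + (10/40)·9 + (7/40)·6 + (5/40)·193 = 1217/40

1217/40 dollars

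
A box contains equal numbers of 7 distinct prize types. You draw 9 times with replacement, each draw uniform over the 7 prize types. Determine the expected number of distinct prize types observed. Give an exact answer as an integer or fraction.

Let Xⱼ=1 if type j appears at least once. P(Xⱼ=1) = 1 − ((7−1)/7)^9 = 30275911/40353607.
E[#distinct] = 7·30275911/40353607 = 30275911/5764801.

30275911/5764801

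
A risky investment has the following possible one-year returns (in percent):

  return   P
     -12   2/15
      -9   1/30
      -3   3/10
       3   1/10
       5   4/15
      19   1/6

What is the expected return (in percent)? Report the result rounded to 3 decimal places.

E[X] = (2/15)·(-12) + (1/30)·(-9) + (3/10)·(-3) + (1/10)·3 + (4/15)·5 + (1/6)·19
     = 2 ≈ 2.000

2.000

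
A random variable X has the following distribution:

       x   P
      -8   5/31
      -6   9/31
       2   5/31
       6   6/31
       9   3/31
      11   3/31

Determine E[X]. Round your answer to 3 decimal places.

0.387

E[X] = (5/31)·(-8) + (9/31)·(-6) + (5/31)·2 + (6/31)·6 + (3/31)·9 + (3/31)·11
     = 12/31 ≈ 0.387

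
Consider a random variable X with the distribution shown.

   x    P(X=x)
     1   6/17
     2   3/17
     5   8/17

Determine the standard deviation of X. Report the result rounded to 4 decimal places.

1.8620

E[X] = 52/17, E[X²] = 218/17
Var(X) = E[X²] − (E[X])² = 218/17 − 2704/289 = 1002/289
SD(X) = √(1002/289) ≈ 1.8620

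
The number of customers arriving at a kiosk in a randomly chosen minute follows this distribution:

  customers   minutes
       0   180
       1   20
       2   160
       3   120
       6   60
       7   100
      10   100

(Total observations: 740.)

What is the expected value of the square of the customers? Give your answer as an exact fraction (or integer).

Total = 740, so P(customers=0) = 180/740, etc.
E[X²] = (9/37)·0 + (1/37)·1 + (8/37)·4 + (6/37)·9 + (3/37)·36 + (5/37)·49 + (5/37)·100
     = 940/37

940/37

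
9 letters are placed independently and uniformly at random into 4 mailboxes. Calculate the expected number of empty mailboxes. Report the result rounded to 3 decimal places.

0.300

Let Xⱼ=1 if mailbox j is empty. P(Xⱼ=1) = ((4-1)/4)^9 = 19683/262144.
By linearity, E[#empty] = 4·19683/262144 = 19683/65536.
≈ 0.300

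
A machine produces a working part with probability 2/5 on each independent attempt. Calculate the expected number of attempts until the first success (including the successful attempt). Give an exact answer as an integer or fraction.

5/2

For a geometric distribution, E[trials] = 1/p = 1/(2/5) = 5/2.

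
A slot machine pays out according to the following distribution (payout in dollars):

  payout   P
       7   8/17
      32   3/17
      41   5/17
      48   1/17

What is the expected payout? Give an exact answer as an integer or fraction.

E[X] = (8/17)·7 + (3/17)·32 + (5/17)·41 + (1/17)·48
     = 405/17

405/17 dollars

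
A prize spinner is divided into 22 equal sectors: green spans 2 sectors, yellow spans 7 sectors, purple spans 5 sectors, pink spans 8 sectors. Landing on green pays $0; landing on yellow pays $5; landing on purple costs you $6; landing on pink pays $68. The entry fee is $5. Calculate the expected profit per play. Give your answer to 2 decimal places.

E[payout] = (2/22)·0 + (7/22)·5 + (5/22)·(-6) + (8/22)·68 = 549/22
Expected profit = 549/22 − 5 = 439/22 ≈ $19.95

$19.95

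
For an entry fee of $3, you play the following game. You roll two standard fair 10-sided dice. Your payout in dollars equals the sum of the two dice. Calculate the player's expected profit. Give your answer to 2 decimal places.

$8.00

Distribution of the sum of the two dice: 2 w.p. 1/100, 3 w.p. 1/50, 4 w.p. 3/100, 5 w.p. 1/25, 6 w.p. 1/20, 7 w.p. 3/50, …
E[payout] = (1/100)·2 + (1/50)·3 + (3/100)·4 + (1/25)·5 + (1/20)·6 + (3/50)·7 + (7/100)·8 + (2/25)·9 + (9/100)·10 + (1/10)·11 + (9/100)·12 + (2/25)·13 + (7/100)·14 + (3/50)·15 + (1/20)·16 + (1/25)·17 + (3/100)·18 + (1/50)·19 + (1/100)·20 = 11
Expected profit = 11 − 3 = 8 ≈ $8.00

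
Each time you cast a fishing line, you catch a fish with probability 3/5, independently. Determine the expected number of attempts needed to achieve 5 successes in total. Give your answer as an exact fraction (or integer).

25/3

By linearity (sum of 5 independent geometric waits), E[trials] = 5/p = 5/(3/5) = 25/3.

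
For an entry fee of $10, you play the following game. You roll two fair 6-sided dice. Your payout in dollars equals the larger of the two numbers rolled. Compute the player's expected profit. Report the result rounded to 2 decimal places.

Distribution of the larger of the two numbers rolled: 1 w.p. 1/36, 2 w.p. 1/12, 3 w.p. 5/36, 4 w.p. 7/36, 5 w.p. 1/4, 6 w.p. 11/36
E[payout] = (1/36)·1 + (1/12)·2 + (5/36)·3 + (7/36)·4 + (1/4)·5 + (11/36)·6 = 161/36
Expected profit = 161/36 − 10 = -199/36 ≈ -$5.53

-$5.53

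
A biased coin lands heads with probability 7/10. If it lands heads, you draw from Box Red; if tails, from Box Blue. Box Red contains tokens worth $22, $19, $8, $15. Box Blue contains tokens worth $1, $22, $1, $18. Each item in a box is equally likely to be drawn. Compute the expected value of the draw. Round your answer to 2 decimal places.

$14.35

E[X | Box Red] = (22 + 19 + 8 + 15)/4 = 16
E[X | Box Blue] = (1 + 22 + 1 + 18)/4 = 21/2
E[X] = (7/10)·16 + (3/10)·21/2 = 287/20 ≈ 14.35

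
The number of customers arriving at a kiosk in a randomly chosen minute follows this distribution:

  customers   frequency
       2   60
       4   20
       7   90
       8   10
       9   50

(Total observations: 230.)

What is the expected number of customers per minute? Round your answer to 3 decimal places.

5.913

Total = 230, so P(customers=2) = 60/230, etc.
E[X] = (6/23)·2 + (2/23)·4 + (9/23)·7 + (1/23)·8 + (5/23)·9
     = 136/23 ≈ 5.913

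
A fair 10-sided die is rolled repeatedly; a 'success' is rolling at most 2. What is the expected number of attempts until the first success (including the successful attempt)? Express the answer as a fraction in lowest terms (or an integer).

5

For a geometric distribution, E[trials] = 1/p = 1/(1/5) = 5.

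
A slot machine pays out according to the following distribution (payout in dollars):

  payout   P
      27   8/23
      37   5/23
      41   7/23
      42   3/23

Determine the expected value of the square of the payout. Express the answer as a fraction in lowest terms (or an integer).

E[X²] = (8/23)·729 + (5/23)·1369 + (7/23)·1681 + (3/23)·1764
     = 29736/23

29736/23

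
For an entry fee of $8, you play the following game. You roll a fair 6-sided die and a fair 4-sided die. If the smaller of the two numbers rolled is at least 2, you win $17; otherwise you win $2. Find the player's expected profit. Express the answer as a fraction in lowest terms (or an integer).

27/8 dollars

E[payout] = (3/8)·2 + (5/8)·17 = 91/8
Expected profit = 91/8 − 8 = 27/8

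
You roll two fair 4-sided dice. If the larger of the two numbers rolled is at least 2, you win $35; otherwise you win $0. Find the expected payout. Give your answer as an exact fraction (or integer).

E[payout] = (1/16)·0 + (15/16)·35 = 525/16

525/16 dollars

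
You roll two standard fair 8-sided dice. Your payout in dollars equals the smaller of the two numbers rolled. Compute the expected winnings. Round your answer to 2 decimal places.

$3.19

Distribution of the smaller of the two numbers rolled: 1 w.p. 15/64, 2 w.p. 13/64, 3 w.p. 11/64, 4 w.p. 9/64, 5 w.p. 7/64, 6 w.p. 5/64, …
E[payout] = (15/64)·1 + (13/64)·2 + (11/64)·3 + (9/64)·4 + (7/64)·5 + (5/64)·6 + (3/64)·7 + (1/64)·8 = 51/16
≈ $3.19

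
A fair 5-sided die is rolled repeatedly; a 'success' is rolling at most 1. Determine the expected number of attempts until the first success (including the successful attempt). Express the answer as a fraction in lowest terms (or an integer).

For a geometric distribution, E[trials] = 1/p = 1/(1/5) = 5.

5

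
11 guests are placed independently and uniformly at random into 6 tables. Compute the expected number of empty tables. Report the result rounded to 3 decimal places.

0.808

Let Xⱼ=1 if table j is empty. P(Xⱼ=1) = ((6-1)/6)^11 = 48828125/362797056.
By linearity, E[#empty] = 6·48828125/362797056 = 48828125/60466176.
≈ 0.808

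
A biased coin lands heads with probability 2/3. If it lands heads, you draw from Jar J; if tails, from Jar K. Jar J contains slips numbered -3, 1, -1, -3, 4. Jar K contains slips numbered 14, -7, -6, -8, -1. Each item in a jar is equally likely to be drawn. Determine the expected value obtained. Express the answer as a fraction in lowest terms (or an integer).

-4/5

E[X | Jar J] = (-3 + 1 − 1 − 3 + 4)/5 = -2/5
E[X | Jar K] = (14 − 7 − 6 − 8 − 1)/5 = -8/5
E[X] = (2/3)·(-2/5) + (1/3)·(-8/5) = -4/5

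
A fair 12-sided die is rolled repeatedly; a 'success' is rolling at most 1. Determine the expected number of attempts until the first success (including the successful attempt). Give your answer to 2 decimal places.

12.00

For a geometric distribution, E[trials] = 1/p = 1/(1/12) = 12.
≈ 12.00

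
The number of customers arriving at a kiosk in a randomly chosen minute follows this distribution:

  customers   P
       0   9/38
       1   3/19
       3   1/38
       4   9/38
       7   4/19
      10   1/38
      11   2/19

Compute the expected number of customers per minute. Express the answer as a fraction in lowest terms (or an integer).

E[X] = (9/38)·0 + (3/19)·1 + (1/38)·3 + (9/38)·4 + (4/19)·7 + (1/38)·10 + (2/19)·11
     = 155/38

155/38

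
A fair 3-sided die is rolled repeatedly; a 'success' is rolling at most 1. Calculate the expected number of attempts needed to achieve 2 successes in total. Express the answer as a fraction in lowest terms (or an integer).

By linearity (sum of 2 independent geometric waits), E[trials] = 2/p = 2/(1/3) = 6.

6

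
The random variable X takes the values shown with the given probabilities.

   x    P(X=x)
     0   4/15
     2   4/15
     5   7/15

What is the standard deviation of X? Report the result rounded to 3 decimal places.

2.125

E[X] = 43/15, E[X²] = 191/15
Var(X) = E[X²] − (E[X])² = 191/15 − 1849/225 = 1016/225
SD(X) = √(1016/225) ≈ 2.125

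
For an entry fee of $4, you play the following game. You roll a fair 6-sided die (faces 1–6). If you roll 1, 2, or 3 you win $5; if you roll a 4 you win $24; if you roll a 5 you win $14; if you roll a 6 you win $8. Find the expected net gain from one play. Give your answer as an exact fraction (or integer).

E[payout] = (1/2)·5 + (1/6)·8 + (1/6)·14 + (1/6)·24 = 61/6
Expected profit = 61/6 − 4 = 37/6

37/6 dollars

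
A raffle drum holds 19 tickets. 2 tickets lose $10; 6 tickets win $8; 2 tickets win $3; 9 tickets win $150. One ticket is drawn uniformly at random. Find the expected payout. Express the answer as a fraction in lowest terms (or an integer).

1384/19 dollars

E[payout] = (2/19)·(-10) + (6/19)·8 + (2/19)·3 + (9/19)·150 = 1384/19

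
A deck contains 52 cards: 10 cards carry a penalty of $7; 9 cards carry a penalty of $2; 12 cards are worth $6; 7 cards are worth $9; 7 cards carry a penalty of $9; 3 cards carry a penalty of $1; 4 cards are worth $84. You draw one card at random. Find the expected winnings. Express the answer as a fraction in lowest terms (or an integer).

317/52 dollars

E[payout] = (10/52)·(-7) + (9/52)·(-2) + (12/52)·6 + (7/52)·9 + (7/52)·(-9) + (3/52)·(-1) + (4/52)·84 = 317/52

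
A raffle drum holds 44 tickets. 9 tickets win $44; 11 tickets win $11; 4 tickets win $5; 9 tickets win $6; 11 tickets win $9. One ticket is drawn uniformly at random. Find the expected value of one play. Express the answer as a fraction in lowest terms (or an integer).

E[payout] = (9/44)·44 + (11/44)·11 + (4/44)·5 + (9/44)·6 + (11/44)·9 = 345/22

345/22 dollars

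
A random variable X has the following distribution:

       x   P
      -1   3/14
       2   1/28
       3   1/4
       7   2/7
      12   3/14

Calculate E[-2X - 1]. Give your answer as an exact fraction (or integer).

E[-2x-1] = (3/14)·1 + (1/28)·(-5) + (1/4)·(-7) + (2/7)·(-15) + (3/14)·(-25)
     = -159/14

-159/14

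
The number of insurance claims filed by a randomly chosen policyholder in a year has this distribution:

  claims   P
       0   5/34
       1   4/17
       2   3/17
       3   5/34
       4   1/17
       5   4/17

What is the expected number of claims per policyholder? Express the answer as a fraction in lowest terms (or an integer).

E[X] = (5/34)·0 + (4/17)·1 + (3/17)·2 + (5/34)·3 + (1/17)·4 + (4/17)·5
     = 83/34

83/34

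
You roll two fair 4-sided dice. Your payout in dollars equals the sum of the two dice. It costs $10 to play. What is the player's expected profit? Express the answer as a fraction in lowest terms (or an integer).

Distribution of the sum of the two dice: 2 w.p. 1/16, 3 w.p. 1/8, 4 w.p. 3/16, 5 w.p. 1/4, 6 w.p. 3/16, 7 w.p. 1/8, …
E[payout] = (1/16)·2 + (1/8)·3 + (3/16)·4 + (1/4)·5 + (3/16)·6 + (1/8)·7 + (1/16)·8 = 5
Expected profit = 5 − 10 = -5

-$5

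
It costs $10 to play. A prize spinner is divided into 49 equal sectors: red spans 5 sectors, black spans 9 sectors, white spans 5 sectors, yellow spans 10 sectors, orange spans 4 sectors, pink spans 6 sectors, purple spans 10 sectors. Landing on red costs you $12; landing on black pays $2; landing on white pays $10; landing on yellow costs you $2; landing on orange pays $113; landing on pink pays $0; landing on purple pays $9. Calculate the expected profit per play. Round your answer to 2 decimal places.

$0.82

E[payout] = (5/49)·(-12) + (9/49)·2 + (5/49)·10 + (10/49)·(-2) + (4/49)·113 + (6/49)·0 + (10/49)·9 = 530/49
Expected profit = 530/49 − 10 = 40/49 ≈ $0.82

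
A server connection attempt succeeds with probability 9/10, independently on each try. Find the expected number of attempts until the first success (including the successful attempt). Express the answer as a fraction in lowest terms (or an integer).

For a geometric distribution, E[trials] = 1/p = 1/(9/10) = 10/9.

10/9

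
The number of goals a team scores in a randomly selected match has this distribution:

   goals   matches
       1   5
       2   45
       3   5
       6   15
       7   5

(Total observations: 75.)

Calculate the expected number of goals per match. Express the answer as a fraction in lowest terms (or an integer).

Total = 75, so P(goals=1) = 5/75, etc.
E[X] = (1/15)·1 + (3/5)·2 + (1/15)·3 + (1/5)·6 + (1/15)·7
     = 47/15

47/15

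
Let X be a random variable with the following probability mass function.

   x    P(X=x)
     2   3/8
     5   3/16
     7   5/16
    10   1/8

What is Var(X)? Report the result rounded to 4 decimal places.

E[X] = (3/8)·2 + (3/16)·5 + (5/16)·7 + (1/8)·10 = 41/8
E[X²] = (3/8)·4 + (3/16)·25 + (5/16)·49 + (1/8)·100 = 34
Var(X) = 34 − (41/8)² = 495/64 ≈ 7.7344

7.7344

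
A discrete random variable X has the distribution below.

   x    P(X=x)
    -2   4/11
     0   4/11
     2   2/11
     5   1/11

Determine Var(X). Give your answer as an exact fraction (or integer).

E[X] = (4/11)·(-2) + (4/11)·0 + (2/11)·2 + (1/11)·5 = 1/11
E[X²] = (4/11)·4 + (4/11)·0 + (2/11)·4 + (1/11)·25 = 49/11
Var(X) = 49/11 − (1/11)² = 538/121

538/121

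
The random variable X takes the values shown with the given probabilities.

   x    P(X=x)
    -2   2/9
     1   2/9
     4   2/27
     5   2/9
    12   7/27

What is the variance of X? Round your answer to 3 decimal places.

26.727

E[X] = (2/9)·(-2) + (2/9)·1 + (2/27)·4 + (2/9)·5 + (7/27)·12 = 116/27
E[X²] = (2/9)·4 + (2/9)·1 + (2/27)·16 + (2/9)·25 + (7/27)·144 = 1220/27
Var(X) = 1220/27 − (116/27)² = 19484/729 ≈ 26.727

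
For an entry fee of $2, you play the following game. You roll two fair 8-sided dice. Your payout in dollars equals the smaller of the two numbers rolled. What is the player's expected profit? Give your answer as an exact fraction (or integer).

19/16 dollars

Distribution of the smaller of the two numbers rolled: 1 w.p. 15/64, 2 w.p. 13/64, 3 w.p. 11/64, 4 w.p. 9/64, 5 w.p. 7/64, 6 w.p. 5/64, …
E[payout] = (15/64)·1 + (13/64)·2 + (11/64)·3 + (9/64)·4 + (7/64)·5 + (5/64)·6 + (3/64)·7 + (1/64)·8 = 51/16
Expected profit = 51/16 − 2 = 19/16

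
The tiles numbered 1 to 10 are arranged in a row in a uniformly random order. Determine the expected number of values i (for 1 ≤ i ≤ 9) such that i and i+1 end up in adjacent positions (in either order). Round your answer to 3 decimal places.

For each i ∈ {1,…,9}, let Xᵢ = 1 if i and i+1 are adjacent. P(Xᵢ=1) = 2·(10−1)!/10! = 2/10.
By linearity, E[ΣXᵢ] = (9)·(2/10) = 9/5.
≈ 1.800

1.800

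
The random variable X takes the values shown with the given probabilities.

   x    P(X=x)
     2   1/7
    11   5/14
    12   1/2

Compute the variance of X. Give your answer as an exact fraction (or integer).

E[X] = (1/7)·2 + (5/14)·11 + (1/2)·12 = 143/14
E[X²] = (1/7)·4 + (5/14)·121 + (1/2)·144 = 1621/14
Var(X) = 1621/14 − (143/14)² = 2245/196

2245/196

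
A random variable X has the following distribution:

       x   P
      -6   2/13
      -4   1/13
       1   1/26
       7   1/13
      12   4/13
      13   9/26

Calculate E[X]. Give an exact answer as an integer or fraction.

E[X] = (2/13)·(-6) + (1/13)·(-4) + (1/26)·1 + (1/13)·7 + (4/13)·12 + (9/26)·13
     = 98/13

98/13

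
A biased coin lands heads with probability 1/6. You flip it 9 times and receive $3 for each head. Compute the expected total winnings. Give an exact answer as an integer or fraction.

9/2 dollars

E[#heads] = 9·1/6 = 3/2 (linearity over flips).
E[winnings] = 3·3/2 = 9/2.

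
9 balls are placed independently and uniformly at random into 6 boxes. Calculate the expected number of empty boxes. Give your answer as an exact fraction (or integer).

1953125/1679616

Let Xⱼ=1 if box j is empty. P(Xⱼ=1) = ((6-1)/6)^9 = 1953125/10077696.
By linearity, E[#empty] = 6·1953125/10077696 = 1953125/1679616.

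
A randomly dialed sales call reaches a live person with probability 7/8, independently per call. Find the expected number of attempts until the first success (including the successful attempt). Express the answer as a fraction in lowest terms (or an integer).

8/7

For a geometric distribution, E[trials] = 1/p = 1/(7/8) = 8/7.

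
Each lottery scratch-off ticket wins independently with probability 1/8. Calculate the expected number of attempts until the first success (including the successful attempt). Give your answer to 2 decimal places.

For a geometric distribution, E[trials] = 1/p = 1/(1/8) = 8.
≈ 8.00

8.00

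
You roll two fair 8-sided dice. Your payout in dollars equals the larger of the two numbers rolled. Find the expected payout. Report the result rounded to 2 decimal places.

Distribution of the larger of the two numbers rolled: 1 w.p. 1/64, 2 w.p. 3/64, 3 w.p. 5/64, 4 w.p. 7/64, 5 w.p. 9/64, 6 w.p. 11/64, …
E[payout] = (1/64)·1 + (3/64)·2 + (5/64)·3 + (7/64)·4 + (9/64)·5 + (11/64)·6 + (13/64)·7 + (15/64)·8 = 93/16
≈ $5.81

$5.81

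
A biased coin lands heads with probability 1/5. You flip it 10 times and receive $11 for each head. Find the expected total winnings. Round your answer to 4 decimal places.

E[#heads] = 10·1/5 = 2 (linearity over flips).
E[winnings] = 11·2 = 22.
≈ 22.0000

$22.0000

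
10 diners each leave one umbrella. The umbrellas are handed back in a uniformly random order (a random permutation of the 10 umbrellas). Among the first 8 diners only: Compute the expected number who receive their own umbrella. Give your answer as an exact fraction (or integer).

Let Xᵢ = 1 if person i gets their own umbrella. For each i, P(Xᵢ=1) = 1/10.
By linearity of expectation, E[X₁+…+X_8] = 8·(1/10) = 4/5.

4/5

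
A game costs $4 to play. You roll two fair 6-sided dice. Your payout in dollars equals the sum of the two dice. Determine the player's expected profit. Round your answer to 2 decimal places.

Distribution of the sum of the two dice: 2 w.p. 1/36, 3 w.p. 1/18, 4 w.p. 1/12, 5 w.p. 1/9, 6 w.p. 5/36, 7 w.p. 1/6, …
E[payout] = (1/36)·2 + (1/18)·3 + (1/12)·4 + (1/9)·5 + (5/36)·6 + (1/6)·7 + (5/36)·8 + (1/9)·9 + (1/12)·10 + (1/18)·11 + (1/36)·12 = 7
Expected profit = 7 − 4 = 3 ≈ $3.00

$3.00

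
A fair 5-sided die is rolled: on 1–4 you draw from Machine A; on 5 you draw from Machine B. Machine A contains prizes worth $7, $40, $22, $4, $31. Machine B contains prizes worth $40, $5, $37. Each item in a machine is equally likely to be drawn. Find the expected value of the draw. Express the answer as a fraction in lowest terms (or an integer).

E[X | Machine A] = (7 + 40 + 22 + 4 + 31)/5 = 104/5
E[X | Machine B] = (40 + 5 + 37)/3 = 82/3
E[X] = (4/5)·104/5 + (1/5)·82/3 = 1658/75

1658/75 dollars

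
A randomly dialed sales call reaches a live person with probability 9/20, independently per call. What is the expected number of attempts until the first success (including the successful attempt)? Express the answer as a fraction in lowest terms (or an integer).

For a geometric distribution, E[trials] = 1/p = 1/(9/20) = 20/9.

20/9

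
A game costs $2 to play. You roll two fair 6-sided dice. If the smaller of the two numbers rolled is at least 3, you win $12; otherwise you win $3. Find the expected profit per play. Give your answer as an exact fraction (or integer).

E[payout] = (5/9)·3 + (4/9)·12 = 7
Expected profit = 7 − 2 = 5

$5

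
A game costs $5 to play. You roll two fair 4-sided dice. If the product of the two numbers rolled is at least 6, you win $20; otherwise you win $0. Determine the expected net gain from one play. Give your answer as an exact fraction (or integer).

$5

E[payout] = (1/2)·0 + (1/2)·20 = 10
Expected profit = 10 − 5 = 5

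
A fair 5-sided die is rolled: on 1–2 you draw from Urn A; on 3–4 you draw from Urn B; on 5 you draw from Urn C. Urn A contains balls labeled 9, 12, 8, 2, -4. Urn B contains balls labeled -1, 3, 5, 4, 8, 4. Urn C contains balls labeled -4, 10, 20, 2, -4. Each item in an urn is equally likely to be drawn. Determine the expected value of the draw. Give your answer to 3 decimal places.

4.653

E[X | Urn A] = (9 + 12 + 8 + 2 − 4)/5 = 27/5
E[X | Urn B] = (-1 + 3 + 5 + 4 + 8 + 4)/6 = 23/6
E[X | Urn C] = (-4 + 10 + 20 + 2 − 4)/5 = 24/5
E[X] = (2/5)·27/5 + (2/5)·23/6 + (1/5)·24/5 = 349/75 ≈ 4.653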